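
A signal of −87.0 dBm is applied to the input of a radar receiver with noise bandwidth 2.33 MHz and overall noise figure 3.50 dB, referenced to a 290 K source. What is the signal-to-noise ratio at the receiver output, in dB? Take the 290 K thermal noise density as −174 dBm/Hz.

Noise floor: N = −174 + 10 log₁₀(B) + NF
10 log₁₀(2.33×10⁶) = 63.67 dB
N = −174 + 63.67 + 3.50 = −106.83 dBm
SNR = P_sig − N = −87.0 − (−106.83) = 19.83 dB → 19.8 dB

19.8 dB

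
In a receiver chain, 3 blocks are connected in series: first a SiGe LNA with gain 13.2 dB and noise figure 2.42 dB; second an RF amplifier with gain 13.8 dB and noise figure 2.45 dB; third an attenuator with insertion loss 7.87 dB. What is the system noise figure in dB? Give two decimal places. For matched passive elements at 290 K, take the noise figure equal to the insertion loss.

2.53 dB

Convert to linear (a loss of L dB is a gain of −L dB): F_i = 10^(NF_i/10), G_i = 10^(G_i,dB/10)
  Stage 1: F_1 = 10^(2.42/10) = 1.746, G_1 = 10^(13.2/10) = 20.89
  Stage 2: F_2 = 10^(2.45/10) = 1.758, G_2 = 10^(13.8/10) = 23.99
  Stage 3: F_3 = 10^(7.87/10) = 6.124, G_3 = 10^(−7.87/10) = 0.1633
Friis cascade:
  F = 1.746 + (1.758 − 1)/20.89 + (6.124 − 1)/501.2 = 1.792
NF = 10 log₁₀(1.792) = 2.53 dB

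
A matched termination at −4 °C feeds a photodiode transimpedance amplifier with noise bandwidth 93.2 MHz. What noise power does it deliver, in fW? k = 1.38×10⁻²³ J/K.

346 fW

T = −4 °C + 273.15 = 269.15 K
P_n = kTB = 1.38×10⁻²³ × 269.15 × 9.32×10⁷ = 3.46×10⁻¹³ W = 346 fW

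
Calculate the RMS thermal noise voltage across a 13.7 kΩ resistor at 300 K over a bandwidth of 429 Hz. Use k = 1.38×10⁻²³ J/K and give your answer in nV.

V_n = √(4kTRB)
4kTRB = 4 × 1.38×10⁻²³ × 300 × 1.37×10⁴ × 4.29×10² = 9.73×10⁻¹⁴ V²
V_n = √(9.73×10⁻¹⁴) = 3.12×10⁻⁷ V = 312 nV

312 nV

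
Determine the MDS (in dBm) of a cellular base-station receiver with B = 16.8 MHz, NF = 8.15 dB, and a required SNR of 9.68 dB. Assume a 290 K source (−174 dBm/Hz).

Sensitivity = −174 + 10 log₁₀(B) + NF + SNR_min
= −174 + 72.25 + 8.15 + 9.68
= −83.92 dBm → −83.9 dBm

−83.9 dBm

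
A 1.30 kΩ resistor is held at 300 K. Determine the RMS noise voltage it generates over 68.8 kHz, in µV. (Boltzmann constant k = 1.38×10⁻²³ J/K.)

1.22 µV

V_n = √(4kTRB)
4kTRB = 4 × 1.38×10⁻²³ × 300 × 1.30×10³ × 6.88×10⁴ = 1.48×10⁻¹² V²
V_n = √(1.48×10⁻¹²) = 1.22×10⁻⁶ V = 1.22 µV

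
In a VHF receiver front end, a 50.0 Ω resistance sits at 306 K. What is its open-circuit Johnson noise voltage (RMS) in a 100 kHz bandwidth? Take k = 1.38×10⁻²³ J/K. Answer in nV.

291 nV

V_n = √(4kTRB)
4kTRB = 4 × 1.38×10⁻²³ × 306 × 5.00×10¹ × 1.00×10⁵ = 8.45×10⁻¹⁴ V²
V_n = √(8.45×10⁻¹⁴) = 2.91×10⁻⁷ V = 291 nV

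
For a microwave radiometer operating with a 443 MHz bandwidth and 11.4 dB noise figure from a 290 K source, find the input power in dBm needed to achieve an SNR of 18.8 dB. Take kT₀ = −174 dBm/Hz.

Sensitivity = −174 + 10 log₁₀(B) + NF + SNR_min
= −174 + 86.46 + 11.4 + 18.8
= −57.34 dBm → −57.3 dBm

−57.3 dBm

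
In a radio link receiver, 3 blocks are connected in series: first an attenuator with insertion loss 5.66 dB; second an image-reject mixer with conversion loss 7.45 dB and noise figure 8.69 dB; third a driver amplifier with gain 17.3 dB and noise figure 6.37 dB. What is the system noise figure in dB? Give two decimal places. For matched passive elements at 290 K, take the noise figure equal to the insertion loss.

19.80 dB

Convert to linear (a loss of L dB is a gain of −L dB): F_i = 10^(NF_i/10), G_i = 10^(G_i,dB/10)
  Stage 1: F_1 = 10^(5.66/10) = 3.681, G_1 = 10^(−5.66/10) = 0.2716
  Stage 2: F_2 = 10^(8.69/10) = 7.396, G_2 = 10^(−7.45/10) = 0.1799
  Stage 3: F_3 = 10^(6.37/10) = 4.335, G_3 = 10^(17.3/10) = 53.70
Friis cascade:
  F = 3.681 + (7.396 − 1)/0.2716 + (4.335 − 1)/0.04887 = 95.48
NF = 10 log₁₀(95.48) = 19.80 dB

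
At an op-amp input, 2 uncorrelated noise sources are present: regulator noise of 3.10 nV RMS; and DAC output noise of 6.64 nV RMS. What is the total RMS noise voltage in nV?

Uncorrelated sources add in power (mean-square): V_tot = √(ΣV_i²)
V_tot = √[(3.10×10⁻⁹)² + (6.64×10⁻⁹)²] = 7.33×10⁻⁹ V = 7.33 nV

7.33 nV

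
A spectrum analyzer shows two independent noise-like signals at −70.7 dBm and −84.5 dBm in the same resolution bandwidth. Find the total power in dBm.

−70.5 dBm

Convert to linear, add, convert back:
P₁ = 8.51×10⁻¹¹ W, P₂ = 3.55×10⁻¹² W
P_tot = 8.87×10⁻¹¹ W → 10 log₁₀(P_tot / 10⁻³) = −70.5 dBm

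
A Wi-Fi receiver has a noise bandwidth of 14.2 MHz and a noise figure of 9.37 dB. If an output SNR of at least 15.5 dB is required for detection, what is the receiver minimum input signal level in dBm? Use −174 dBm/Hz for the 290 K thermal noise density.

Sensitivity = −174 + 10 log₁₀(B) + NF + SNR_min
= −174 + 71.52 + 9.37 + 15.5
= −77.61 dBm → −77.6 dBm

−77.6 dBm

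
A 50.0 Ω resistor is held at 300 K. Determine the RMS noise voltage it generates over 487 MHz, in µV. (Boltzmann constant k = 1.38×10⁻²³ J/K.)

V_n = √(4kTRB)
4kTRB = 4 × 1.38×10⁻²³ × 300 × 5.00×10¹ × 4.87×10⁸ = 4.03×10⁻¹⁰ V²
V_n = √(4.03×10⁻¹⁰) = 2.01×10⁻⁵ V = 20.1 µV

20.1 µV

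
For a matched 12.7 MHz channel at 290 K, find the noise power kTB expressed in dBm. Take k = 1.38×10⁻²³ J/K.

−102.9 dBm

P_n = kTB = 1.38×10⁻²³ × 290 × 1.27×10⁷ = 5.08×10⁻¹⁴ W
In dBm: 10 log₁₀(5.08×10⁻¹⁴ / 10⁻³) = −102.9 dBm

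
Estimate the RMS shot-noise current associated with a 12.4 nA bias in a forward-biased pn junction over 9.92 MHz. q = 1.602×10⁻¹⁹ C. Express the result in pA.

199 pA

I_n = √(2qI·B)
2qI·B = 2 × 1.602×10⁻¹⁹ × 1.24×10⁻⁸ × 9.92×10⁶ = 3.94×10⁻²⁰ A²
I_n = √(3.94×10⁻²⁰) = 1.99×10⁻¹⁰ A = 199 pA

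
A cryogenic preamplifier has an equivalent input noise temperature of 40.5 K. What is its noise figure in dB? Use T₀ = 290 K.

F = 1 + T_e/T₀ = 1 + 40.5/290 = 1.13966
NF = 10 log₁₀(1.13966) = 0.568 dB

0.568 dB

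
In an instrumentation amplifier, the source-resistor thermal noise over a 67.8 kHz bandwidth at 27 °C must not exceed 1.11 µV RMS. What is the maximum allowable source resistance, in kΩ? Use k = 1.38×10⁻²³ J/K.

T = 27 °C + 273.15 = 300.15 K
Johnson–Nyquist: V_n = √(4kTRB) ⇒ R = V_n² / (4kTB)
4kTB = 4 × 1.38×10⁻²³ × 300.15 × 6.78×10⁴ = 1.12×10⁻¹⁵
R = (1.11×10⁻⁶)² / 1.12×10⁻¹⁵ = 1.10×10³ Ω = 1.10 kΩ

1.10 kΩ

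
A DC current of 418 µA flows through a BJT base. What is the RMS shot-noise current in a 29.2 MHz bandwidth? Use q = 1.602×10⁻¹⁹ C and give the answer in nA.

I_n = √(2qI·B)
2qI·B = 2 × 1.602×10⁻¹⁹ × 4.18×10⁻⁴ × 2.92×10⁷ = 3.91×10⁻¹⁵ A²
I_n = √(3.91×10⁻¹⁵) = 6.25×10⁻⁸ A = 62.5 nA

62.5 nA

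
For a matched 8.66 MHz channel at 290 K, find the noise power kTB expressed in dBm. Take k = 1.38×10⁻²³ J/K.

−104.6 dBm

P_n = kTB = 1.38×10⁻²³ × 290 × 8.66×10⁶ = 3.47×10⁻¹⁴ W
In dBm: 10 log₁₀(3.47×10⁻¹⁴ / 10⁻³) = −104.6 dBm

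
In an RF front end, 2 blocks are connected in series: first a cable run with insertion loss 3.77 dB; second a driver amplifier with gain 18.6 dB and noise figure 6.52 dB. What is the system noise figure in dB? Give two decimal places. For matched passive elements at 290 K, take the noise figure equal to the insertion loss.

10.29 dB

Convert to linear (a loss of L dB is a gain of −L dB): F_i = 10^(NF_i/10), G_i = 10^(G_i,dB/10)
  Stage 1: F_1 = 10^(3.77/10) = 2.382, G_1 = 10^(−3.77/10) = 0.4198
  Stage 2: F_2 = 10^(6.52/10) = 4.487, G_2 = 10^(18.6/10) = 72.44
Friis cascade:
  F = 2.382 + (4.487 − 1)/0.4198 = 10.69
NF = 10 log₁₀(10.69) = 10.29 dB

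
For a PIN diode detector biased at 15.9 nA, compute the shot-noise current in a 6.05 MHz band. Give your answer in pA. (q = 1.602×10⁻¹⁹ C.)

I_n = √(2qI·B)
2qI·B = 2 × 1.602×10⁻¹⁹ × 1.59×10⁻⁸ × 6.05×10⁶ = 3.08×10⁻²⁰ A²
I_n = √(3.08×10⁻²⁰) = 1.76×10⁻¹⁰ A = 176 pA

176 pA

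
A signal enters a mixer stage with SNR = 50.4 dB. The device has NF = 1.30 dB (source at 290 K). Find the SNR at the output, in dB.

By definition F = SNR_in/SNR_out, so in dB: SNR_out = SNR_in − NF
SNR_out = 50.4 − 1.30 = 49.10 dB

49.10 dB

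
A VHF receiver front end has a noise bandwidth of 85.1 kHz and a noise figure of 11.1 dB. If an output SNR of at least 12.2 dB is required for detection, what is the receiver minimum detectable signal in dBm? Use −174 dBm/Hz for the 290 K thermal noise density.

Sensitivity = −174 + 10 log₁₀(B) + NF + SNR_min
= −174 + 49.3 + 11.1 + 12.2
= −101.4 dBm → −101.4 dBm

−101.4 dBm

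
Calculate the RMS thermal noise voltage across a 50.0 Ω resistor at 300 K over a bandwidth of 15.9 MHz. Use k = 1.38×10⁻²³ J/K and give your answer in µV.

V_n = √(4kTRB)
4kTRB = 4 × 1.38×10⁻²³ × 300 × 5.00×10¹ × 1.59×10⁷ = 1.32×10⁻¹¹ V²
V_n = √(1.32×10⁻¹¹) = 3.63×10⁻⁶ V = 3.63 µV

3.63 µV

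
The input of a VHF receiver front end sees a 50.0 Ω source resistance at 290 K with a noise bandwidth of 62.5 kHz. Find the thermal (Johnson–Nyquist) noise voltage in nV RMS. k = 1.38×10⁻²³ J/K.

224 nV

V_n = √(4kTRB)
4kTRB = 4 × 1.38×10⁻²³ × 290 × 5.00×10¹ × 6.25×10⁴ = 5.00×10⁻¹⁴ V²
V_n = √(5.00×10⁻¹⁴) = 2.24×10⁻⁷ V = 224 nV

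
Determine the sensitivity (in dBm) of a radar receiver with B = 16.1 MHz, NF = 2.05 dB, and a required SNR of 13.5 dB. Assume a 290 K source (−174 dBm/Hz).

Sensitivity = −174 + 10 log₁₀(B) + NF + SNR_min
= −174 + 72.07 + 2.05 + 13.5
= −86.38 dBm → −86.4 dBm

−86.4 dBm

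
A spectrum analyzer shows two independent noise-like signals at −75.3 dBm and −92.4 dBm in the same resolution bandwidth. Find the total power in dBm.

Convert to linear, add, convert back:
P₁ = 2.95×10⁻¹¹ W, P₂ = 5.75×10⁻¹³ W
P_tot = 3.01×10⁻¹¹ W → 10 log₁₀(P_tot / 10⁻³) = −75.2 dBm

−75.2 dBm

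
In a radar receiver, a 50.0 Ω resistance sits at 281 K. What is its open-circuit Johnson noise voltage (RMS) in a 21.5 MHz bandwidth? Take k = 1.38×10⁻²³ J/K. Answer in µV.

V_n = √(4kTRB)
4kTRB = 4 × 1.38×10⁻²³ × 281 × 5.00×10¹ × 2.15×10⁷ = 1.67×10⁻¹¹ V²
V_n = √(1.67×10⁻¹¹) = 4.08×10⁻⁶ V = 4.08 µV

4.08 µV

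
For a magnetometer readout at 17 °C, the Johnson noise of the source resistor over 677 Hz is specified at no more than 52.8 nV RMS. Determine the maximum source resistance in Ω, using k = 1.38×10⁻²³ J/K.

T = 17 °C + 273.15 = 290.15 K
Johnson–Nyquist: V_n = √(4kTRB) ⇒ R = V_n² / (4kTB)
4kTB = 4 × 1.38×10⁻²³ × 290.15 × 6.77×10² = 1.08×10⁻¹⁷
R = (5.28×10⁻⁸)² / 1.08×10⁻¹⁷ = 2.57×10² Ω = 257 Ω

257 Ω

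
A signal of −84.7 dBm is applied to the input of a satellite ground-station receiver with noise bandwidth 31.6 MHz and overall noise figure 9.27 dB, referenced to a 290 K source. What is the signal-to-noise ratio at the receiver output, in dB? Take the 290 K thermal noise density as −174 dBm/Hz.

5.0 dB

Noise floor: N = −174 + 10 log₁₀(B) + NF
10 log₁₀(3.16×10⁷) = 75 dB
N = −174 + 75 + 9.27 = −89.73 dBm
SNR = P_sig − N = −84.7 − (−89.73) = 5.03 dB → 5.0 dB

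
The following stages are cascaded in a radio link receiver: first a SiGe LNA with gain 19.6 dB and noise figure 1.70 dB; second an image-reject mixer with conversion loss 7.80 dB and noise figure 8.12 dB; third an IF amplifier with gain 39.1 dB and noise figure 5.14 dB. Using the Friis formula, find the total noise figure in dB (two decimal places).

2.28 dB

Convert to linear (a loss of L dB is a gain of −L dB): F_i = 10^(NF_i/10), G_i = 10^(G_i,dB/10)
  Stage 1: F_1 = 10^(1.70/10) = 1.479, G_1 = 10^(19.6/10) = 91.20
  Stage 2: F_2 = 10^(8.12/10) = 6.486, G_2 = 10^(−7.80/10) = 0.1660
  Stage 3: F_3 = 10^(5.14/10) = 3.266, G_3 = 10^(39.1/10) = 8128
Friis cascade:
  F = 1.479 + (6.486 − 1)/91.20 + (3.266 − 1)/15.14 = 1.689
NF = 10 log₁₀(1.689) = 2.28 dB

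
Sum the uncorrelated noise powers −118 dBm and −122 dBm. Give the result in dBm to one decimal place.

Convert to linear, add, convert back:
P₁ = 1.58×10⁻¹⁵ W, P₂ = 6.31×10⁻¹⁶ W
P_tot = 2.22×10⁻¹⁵ W → 10 log₁₀(P_tot / 10⁻³) = −116.5 dBm

−116.5 dBm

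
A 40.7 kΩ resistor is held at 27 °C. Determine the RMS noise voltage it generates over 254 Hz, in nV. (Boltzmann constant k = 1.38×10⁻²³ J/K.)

414 nV

T = 27 °C + 273.15 = 300.15 K
V_n = √(4kTRB)
4kTRB = 4 × 1.38×10⁻²³ × 300.15 × 4.07×10⁴ × 2.54×10² = 1.71×10⁻¹³ V²
V_n = √(1.71×10⁻¹³) = 4.14×10⁻⁷ V = 414 nV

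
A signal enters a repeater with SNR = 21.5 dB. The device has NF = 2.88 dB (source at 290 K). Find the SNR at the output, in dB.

By definition F = SNR_in/SNR_out, so in dB: SNR_out = SNR_in − NF
SNR_out = 21.5 − 2.88 = 18.62 dB

18.62 dB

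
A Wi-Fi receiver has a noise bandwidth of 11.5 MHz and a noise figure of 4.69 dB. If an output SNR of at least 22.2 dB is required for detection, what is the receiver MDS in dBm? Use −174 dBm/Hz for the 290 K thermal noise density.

Sensitivity = −174 + 10 log₁₀(B) + NF + SNR_min
= −174 + 70.61 + 4.69 + 22.2
= −76.50 dBm → −76.5 dBm

−76.5 dBm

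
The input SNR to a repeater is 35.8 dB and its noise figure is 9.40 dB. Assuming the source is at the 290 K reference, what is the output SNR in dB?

26.40 dB

By definition F = SNR_in/SNR_out, so in dB: SNR_out = SNR_in − NF
SNR_out = 35.8 − 9.40 = 26.40 dB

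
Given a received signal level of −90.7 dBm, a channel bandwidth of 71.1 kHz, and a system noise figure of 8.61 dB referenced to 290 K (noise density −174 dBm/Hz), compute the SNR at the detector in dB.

Noise floor: N = −174 + 10 log₁₀(B) + NF
10 log₁₀(7.11×10⁴) = 48.52 dB
N = −174 + 48.52 + 8.61 = −116.87 dBm
SNR = P_sig − N = −90.7 − (−116.87) = 26.17 dB → 26.2 dB

26.2 dB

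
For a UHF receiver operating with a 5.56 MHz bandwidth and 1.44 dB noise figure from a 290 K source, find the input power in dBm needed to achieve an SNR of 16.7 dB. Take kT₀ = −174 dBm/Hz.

−88.4 dBm

Sensitivity = −174 + 10 log₁₀(B) + NF + SNR_min
= −174 + 67.45 + 1.44 + 16.7
= −88.41 dBm → −88.4 dBm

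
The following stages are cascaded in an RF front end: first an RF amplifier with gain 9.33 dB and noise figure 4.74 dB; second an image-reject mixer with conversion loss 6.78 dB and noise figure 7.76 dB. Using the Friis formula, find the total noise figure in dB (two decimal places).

Convert to linear (a loss of L dB is a gain of −L dB): F_i = 10^(NF_i/10), G_i = 10^(G_i,dB/10)
  Stage 1: F_1 = 10^(4.74/10) = 2.979, G_1 = 10^(9.33/10) = 8.570
  Stage 2: F_2 = 10^(7.76/10) = 5.970, G_2 = 10^(−6.78/10) = 0.2099
Friis cascade:
  F = 2.979 + (5.970 − 1)/8.570 = 3.558
NF = 10 log₁₀(3.558) = 5.51 dB

5.51 dB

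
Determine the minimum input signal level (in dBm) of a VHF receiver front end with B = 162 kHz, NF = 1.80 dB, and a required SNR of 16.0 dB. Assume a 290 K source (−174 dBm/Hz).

Sensitivity = −174 + 10 log₁₀(B) + NF + SNR_min
= −174 + 52.1 + 1.80 + 16.0
= −104.10 dBm → −104.1 dBm

−104.1 dBm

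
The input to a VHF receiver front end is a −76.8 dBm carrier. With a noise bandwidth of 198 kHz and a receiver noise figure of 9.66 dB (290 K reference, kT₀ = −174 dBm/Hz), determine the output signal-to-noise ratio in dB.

34.6 dB

Noise floor: N = −174 + 10 log₁₀(B) + NF
10 log₁₀(1.98×10⁵) = 52.97 dB
N = −174 + 52.97 + 9.66 = −111.37 dBm
SNR = P_sig − N = −76.8 − (−111.37) = 34.57 dB → 34.6 dB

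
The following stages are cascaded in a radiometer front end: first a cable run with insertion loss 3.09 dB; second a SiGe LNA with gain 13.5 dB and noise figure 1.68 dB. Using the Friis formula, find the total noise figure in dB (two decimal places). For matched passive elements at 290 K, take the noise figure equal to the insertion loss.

4.77 dB

Convert to linear (a loss of L dB is a gain of −L dB): F_i = 10^(NF_i/10), G_i = 10^(G_i,dB/10)
  Stage 1: F_1 = 10^(3.09/10) = 2.037, G_1 = 10^(−3.09/10) = 0.4909
  Stage 2: F_2 = 10^(1.68/10) = 1.472, G_2 = 10^(13.5/10) = 22.39
Friis cascade:
  F = 2.037 + (1.472 − 1)/0.4909 = 2.999
NF = 10 log₁₀(2.999) = 4.77 dB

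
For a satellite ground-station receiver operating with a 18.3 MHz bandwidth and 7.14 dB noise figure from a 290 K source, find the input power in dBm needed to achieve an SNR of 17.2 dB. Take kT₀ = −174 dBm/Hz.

−77.0 dBm

Sensitivity = −174 + 10 log₁₀(B) + NF + SNR_min
= −174 + 72.62 + 7.14 + 17.2
= −77.04 dBm → −77.0 dBm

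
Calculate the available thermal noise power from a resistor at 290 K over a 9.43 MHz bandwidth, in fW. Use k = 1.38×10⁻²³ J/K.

P_n = kTB = 1.38×10⁻²³ × 290 × 9.43×10⁶ = 3.77×10⁻¹⁴ W = 37.7 fW

37.7 fW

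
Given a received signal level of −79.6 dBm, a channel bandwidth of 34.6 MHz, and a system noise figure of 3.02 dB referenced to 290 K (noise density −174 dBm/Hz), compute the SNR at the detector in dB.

Noise floor: N = −174 + 10 log₁₀(B) + NF
10 log₁₀(3.46×10⁷) = 75.39 dB
N = −174 + 75.39 + 3.02 = −95.59 dBm
SNR = P_sig − N = −79.6 − (−95.59) = 15.99 dB → 16.0 dB

16.0 dB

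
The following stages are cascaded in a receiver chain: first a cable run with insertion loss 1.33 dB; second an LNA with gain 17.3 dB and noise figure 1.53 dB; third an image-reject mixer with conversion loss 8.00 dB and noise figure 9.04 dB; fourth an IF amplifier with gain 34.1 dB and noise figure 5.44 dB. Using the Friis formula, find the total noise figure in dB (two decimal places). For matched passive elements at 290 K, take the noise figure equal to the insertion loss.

3.99 dB

Convert to linear (a loss of L dB is a gain of −L dB): F_i = 10^(NF_i/10), G_i = 10^(G_i,dB/10)
  Stage 1: F_1 = 10^(1.33/10) = 1.358, G_1 = 10^(−1.33/10) = 0.7362
  Stage 2: F_2 = 10^(1.53/10) = 1.422, G_2 = 10^(17.3/10) = 53.70
  Stage 3: F_3 = 10^(9.04/10) = 8.017, G_3 = 10^(−8.00/10) = 0.1585
  Stage 4: F_4 = 10^(5.44/10) = 3.499, G_4 = 10^(34.1/10) = 2570
Friis cascade:
  F = 1.358 + (1.422 − 1)/0.7362 + (8.017 − 1)/39.54 + (3.499 − 1)/6.266 = 2.508
NF = 10 log₁₀(2.508) = 3.99 dB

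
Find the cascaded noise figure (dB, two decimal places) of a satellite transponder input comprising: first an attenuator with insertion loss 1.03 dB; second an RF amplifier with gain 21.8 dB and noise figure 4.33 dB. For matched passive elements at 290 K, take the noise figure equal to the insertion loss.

5.36 dB

Convert to linear (a loss of L dB is a gain of −L dB): F_i = 10^(NF_i/10), G_i = 10^(G_i,dB/10)
  Stage 1: F_1 = 10^(1.03/10) = 1.268, G_1 = 10^(−1.03/10) = 0.7889
  Stage 2: F_2 = 10^(4.33/10) = 2.710, G_2 = 10^(21.8/10) = 151.4
Friis cascade:
  F = 1.268 + (2.710 − 1)/0.7889 = 3.436
NF = 10 log₁₀(3.436) = 5.36 dB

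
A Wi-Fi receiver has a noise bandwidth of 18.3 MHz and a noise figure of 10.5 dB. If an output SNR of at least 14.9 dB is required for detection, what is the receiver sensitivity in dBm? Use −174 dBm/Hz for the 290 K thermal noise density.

Sensitivity = −174 + 10 log₁₀(B) + NF + SNR_min
= −174 + 72.62 + 10.5 + 14.9
= −75.98 dBm → −76.0 dBm

−76.0 dBm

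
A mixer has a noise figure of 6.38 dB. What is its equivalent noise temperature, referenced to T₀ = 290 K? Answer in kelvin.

970 K

F = 10^(6.38/10) = 4.3451
T_e = (F − 1)·T₀ = (4.3451 − 1) × 290 = 970 K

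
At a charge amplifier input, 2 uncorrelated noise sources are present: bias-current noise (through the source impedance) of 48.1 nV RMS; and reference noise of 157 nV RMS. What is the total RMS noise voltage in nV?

164 nV

Uncorrelated sources add in power (mean-square): V_tot = √(ΣV_i²)
V_tot = √[(4.81×10⁻⁸)² + (1.57×10⁻⁷)²] = 1.64×10⁻⁷ V = 164 nV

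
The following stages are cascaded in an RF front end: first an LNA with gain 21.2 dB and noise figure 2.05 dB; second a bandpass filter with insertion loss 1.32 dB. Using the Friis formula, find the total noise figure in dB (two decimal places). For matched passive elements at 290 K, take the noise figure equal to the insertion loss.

2.06 dB

Convert to linear (a loss of L dB is a gain of −L dB): F_i = 10^(NF_i/10), G_i = 10^(G_i,dB/10)
  Stage 1: F_1 = 10^(2.05/10) = 1.603, G_1 = 10^(21.2/10) = 131.8
  Stage 2: F_2 = 10^(1.32/10) = 1.355, G_2 = 10^(−1.32/10) = 0.7379
Friis cascade:
  F = 1.603 + (1.355 − 1)/131.8 = 1.606
NF = 10 log₁₀(1.606) = 2.06 dB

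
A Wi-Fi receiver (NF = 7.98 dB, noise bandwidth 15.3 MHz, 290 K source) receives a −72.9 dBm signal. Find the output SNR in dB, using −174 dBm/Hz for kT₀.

Noise floor: N = −174 + 10 log₁₀(B) + NF
10 log₁₀(1.53×10⁷) = 71.85 dB
N = −174 + 71.85 + 7.98 = −94.17 dBm
SNR = P_sig − N = −72.9 − (−94.17) = 21.27 dB → 21.3 dB

21.3 dB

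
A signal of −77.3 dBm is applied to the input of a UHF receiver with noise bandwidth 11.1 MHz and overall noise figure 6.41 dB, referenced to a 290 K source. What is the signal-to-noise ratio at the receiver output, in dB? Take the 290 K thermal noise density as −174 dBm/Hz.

Noise floor: N = −174 + 10 log₁₀(B) + NF
10 log₁₀(1.11×10⁷) = 70.45 dB
N = −174 + 70.45 + 6.41 = −97.14 dBm
SNR = P_sig − N = −77.3 − (−97.14) = 19.84 dB → 19.8 dB

19.8 dB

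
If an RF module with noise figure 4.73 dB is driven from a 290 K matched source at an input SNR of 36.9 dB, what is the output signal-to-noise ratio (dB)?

32.17 dB

By definition F = SNR_in/SNR_out, so in dB: SNR_out = SNR_in − NF
SNR_out = 36.9 − 4.73 = 32.17 dB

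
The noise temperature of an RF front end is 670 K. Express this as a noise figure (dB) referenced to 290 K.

5.20 dB

F = 1 + T_e/T₀ = 1 + 670/290 = 3.31034
NF = 10 log₁₀(3.31034) = 5.20 dB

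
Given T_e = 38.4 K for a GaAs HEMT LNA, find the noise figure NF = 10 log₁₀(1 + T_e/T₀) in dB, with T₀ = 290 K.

F = 1 + T_e/T₀ = 1 + 38.4/290 = 1.13241
NF = 10 log₁₀(1.13241) = 0.540 dB

0.540 dB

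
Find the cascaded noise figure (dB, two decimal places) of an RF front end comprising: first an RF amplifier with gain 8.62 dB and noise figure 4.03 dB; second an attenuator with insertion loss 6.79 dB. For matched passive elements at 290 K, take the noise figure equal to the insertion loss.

4.84 dB

Convert to linear (a loss of L dB is a gain of −L dB): F_i = 10^(NF_i/10), G_i = 10^(G_i,dB/10)
  Stage 1: F_1 = 10^(4.03/10) = 2.529, G_1 = 10^(8.62/10) = 7.278
  Stage 2: F_2 = 10^(6.79/10) = 4.775, G_2 = 10^(−6.79/10) = 0.2094
Friis cascade:
  F = 2.529 + (4.775 − 1)/7.278 = 3.048
NF = 10 log₁₀(3.048) = 4.84 dB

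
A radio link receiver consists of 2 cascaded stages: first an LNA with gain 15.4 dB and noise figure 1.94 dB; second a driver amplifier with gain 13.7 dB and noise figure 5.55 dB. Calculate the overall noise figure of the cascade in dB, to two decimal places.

2.14 dB

Convert to linear (a loss of L dB is a gain of −L dB): F_i = 10^(NF_i/10), G_i = 10^(G_i,dB/10)
  Stage 1: F_1 = 10^(1.94/10) = 1.563, G_1 = 10^(15.4/10) = 34.67
  Stage 2: F_2 = 10^(5.55/10) = 3.589, G_2 = 10^(13.7/10) = 23.44
Friis cascade:
  F = 1.563 + (3.589 − 1)/34.67 = 1.638
NF = 10 log₁₀(1.638) = 2.14 dB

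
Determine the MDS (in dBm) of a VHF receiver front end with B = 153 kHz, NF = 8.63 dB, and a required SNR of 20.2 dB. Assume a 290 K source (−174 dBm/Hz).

−93.3 dBm

Sensitivity = −174 + 10 log₁₀(B) + NF + SNR_min
= −174 + 51.85 + 8.63 + 20.2
= −93.32 dBm → −93.3 dBm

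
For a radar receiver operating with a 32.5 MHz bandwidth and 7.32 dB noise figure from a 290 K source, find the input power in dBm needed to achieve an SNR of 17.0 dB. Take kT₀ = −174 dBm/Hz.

Sensitivity = −174 + 10 log₁₀(B) + NF + SNR_min
= −174 + 75.12 + 7.32 + 17.0
= −74.56 dBm → −74.6 dBm

−74.6 dBm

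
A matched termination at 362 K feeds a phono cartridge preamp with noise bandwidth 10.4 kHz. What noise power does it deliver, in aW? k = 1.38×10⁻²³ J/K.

P_n = kTB = 1.38×10⁻²³ × 362 × 1.04×10⁴ = 5.20×10⁻¹⁷ W = 52.0 aW

52.0 aW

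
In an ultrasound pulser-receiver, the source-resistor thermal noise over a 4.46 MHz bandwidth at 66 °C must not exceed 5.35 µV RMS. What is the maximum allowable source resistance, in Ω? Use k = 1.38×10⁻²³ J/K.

T = 66 °C + 273.15 = 339.15 K
Johnson–Nyquist: V_n = √(4kTRB) ⇒ R = V_n² / (4kTB)
4kTB = 4 × 1.38×10⁻²³ × 339.15 × 4.46×10⁶ = 8.35×10⁻¹⁴
R = (5.35×10⁻⁶)² / 8.35×10⁻¹⁴ = 3.43×10² Ω = 343 Ω

343 Ω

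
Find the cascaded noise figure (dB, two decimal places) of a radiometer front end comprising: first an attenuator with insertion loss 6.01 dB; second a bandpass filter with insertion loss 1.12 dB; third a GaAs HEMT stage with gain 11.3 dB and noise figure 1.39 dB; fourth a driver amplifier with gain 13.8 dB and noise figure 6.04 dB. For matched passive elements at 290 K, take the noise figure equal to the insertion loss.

Convert to linear (a loss of L dB is a gain of −L dB): F_i = 10^(NF_i/10), G_i = 10^(G_i,dB/10)
  Stage 1: F_1 = 10^(6.01/10) = 3.990, G_1 = 10^(−6.01/10) = 0.2506
  Stage 2: F_2 = 10^(1.12/10) = 1.294, G_2 = 10^(−1.12/10) = 0.7727
  Stage 3: F_3 = 10^(1.39/10) = 1.377, G_3 = 10^(11.3/10) = 13.49
  Stage 4: F_4 = 10^(6.04/10) = 4.018, G_4 = 10^(13.8/10) = 23.99
Friis cascade:
  F = 3.990 + (1.294 − 1)/0.2506 + (1.377 − 1)/0.1936 + (4.018 − 1)/2.612 = 8.267
NF = 10 log₁₀(8.267) = 9.17 dB

9.17 dB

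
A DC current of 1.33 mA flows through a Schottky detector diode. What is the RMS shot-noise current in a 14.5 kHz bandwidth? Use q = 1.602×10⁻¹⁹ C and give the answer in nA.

I_n = √(2qI·B)
2qI·B = 2 × 1.602×10⁻¹⁹ × 1.33×10⁻³ × 1.45×10⁴ = 6.18×10⁻¹⁸ A²
I_n = √(6.18×10⁻¹⁸) = 2.49×10⁻⁹ A = 2.49 nA

2.49 nA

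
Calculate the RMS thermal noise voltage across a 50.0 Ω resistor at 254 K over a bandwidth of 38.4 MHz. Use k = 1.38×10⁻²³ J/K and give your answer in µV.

V_n = √(4kTRB)
4kTRB = 4 × 1.38×10⁻²³ × 254 × 5.00×10¹ × 3.84×10⁷ = 2.69×10⁻¹¹ V²
V_n = √(2.69×10⁻¹¹) = 5.19×10⁻⁶ V = 5.19 µV

5.19 µV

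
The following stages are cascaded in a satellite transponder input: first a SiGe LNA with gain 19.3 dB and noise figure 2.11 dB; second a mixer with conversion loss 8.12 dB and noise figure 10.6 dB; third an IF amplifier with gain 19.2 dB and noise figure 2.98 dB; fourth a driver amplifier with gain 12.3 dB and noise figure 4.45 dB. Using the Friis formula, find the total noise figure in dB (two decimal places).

2.61 dB

Convert to linear (a loss of L dB is a gain of −L dB): F_i = 10^(NF_i/10), G_i = 10^(G_i,dB/10)
  Stage 1: F_1 = 10^(2.11/10) = 1.626, G_1 = 10^(19.3/10) = 85.11
  Stage 2: F_2 = 10^(10.6/10) = 11.48, G_2 = 10^(−8.12/10) = 0.1542
  Stage 3: F_3 = 10^(2.98/10) = 1.986, G_3 = 10^(19.2/10) = 83.18
  Stage 4: F_4 = 10^(4.45/10) = 2.786, G_4 = 10^(12.3/10) = 16.98
Friis cascade:
  F = 1.626 + (11.48 − 1)/85.11 + (1.986 − 1)/13.12 + (2.786 − 1)/1091 = 1.825
NF = 10 log₁₀(1.825) = 2.61 dB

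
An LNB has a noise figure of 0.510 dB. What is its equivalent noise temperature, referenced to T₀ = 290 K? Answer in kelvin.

36.1 K

F = 10^(0.510/10) = 1.1246
T_e = (F − 1)·T₀ = (1.1246 − 1) × 290 = 36.1 K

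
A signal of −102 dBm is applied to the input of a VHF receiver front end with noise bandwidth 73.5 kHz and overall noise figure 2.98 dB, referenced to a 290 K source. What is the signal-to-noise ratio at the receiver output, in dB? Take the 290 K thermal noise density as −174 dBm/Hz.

20.4 dB

Noise floor: N = −174 + 10 log₁₀(B) + NF
10 log₁₀(7.35×10⁴) = 48.66 dB
N = −174 + 48.66 + 2.98 = −122.36 dBm
SNR = P_sig − N = −102 − (−122.36) = 20.36 dB → 20.4 dB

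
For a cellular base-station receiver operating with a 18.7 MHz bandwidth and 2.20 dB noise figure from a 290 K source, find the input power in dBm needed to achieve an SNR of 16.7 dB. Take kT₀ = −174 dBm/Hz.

−82.4 dBm

Sensitivity = −174 + 10 log₁₀(B) + NF + SNR_min
= −174 + 72.72 + 2.20 + 16.7
= −82.38 dBm → −82.4 dBm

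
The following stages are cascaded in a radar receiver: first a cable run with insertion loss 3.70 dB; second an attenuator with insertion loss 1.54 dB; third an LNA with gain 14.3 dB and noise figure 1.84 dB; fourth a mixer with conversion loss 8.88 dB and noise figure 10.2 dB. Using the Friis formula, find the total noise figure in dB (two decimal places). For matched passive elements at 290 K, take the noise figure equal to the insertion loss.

7.98 dB

Convert to linear (a loss of L dB is a gain of −L dB): F_i = 10^(NF_i/10), G_i = 10^(G_i,dB/10)
  Stage 1: F_1 = 10^(3.70/10) = 2.344, G_1 = 10^(−3.70/10) = 0.4266
  Stage 2: F_2 = 10^(1.54/10) = 1.426, G_2 = 10^(−1.54/10) = 0.7015
  Stage 3: F_3 = 10^(1.84/10) = 1.528, G_3 = 10^(14.3/10) = 26.92
  Stage 4: F_4 = 10^(10.2/10) = 10.47, G_4 = 10^(−8.88/10) = 0.1294
Friis cascade:
  F = 2.344 + (1.426 − 1)/0.4266 + (1.528 − 1)/0.2992 + (10.47 − 1)/8.054 = 6.281
NF = 10 log₁₀(6.281) = 7.98 dB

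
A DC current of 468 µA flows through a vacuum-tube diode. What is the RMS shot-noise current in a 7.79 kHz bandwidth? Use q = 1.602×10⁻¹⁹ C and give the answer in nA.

1.08 nA

I_n = √(2qI·B)
2qI·B = 2 × 1.602×10⁻¹⁹ × 4.68×10⁻⁴ × 7.79×10³ = 1.17×10⁻¹⁸ A²
I_n = √(1.17×10⁻¹⁸) = 1.08×10⁻⁹ A = 1.08 nA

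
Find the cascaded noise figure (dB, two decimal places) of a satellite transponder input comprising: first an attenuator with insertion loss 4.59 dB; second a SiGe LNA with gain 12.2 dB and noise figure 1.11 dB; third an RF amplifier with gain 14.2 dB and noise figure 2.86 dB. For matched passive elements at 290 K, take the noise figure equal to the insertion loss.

5.88 dB

Convert to linear (a loss of L dB is a gain of −L dB): F_i = 10^(NF_i/10), G_i = 10^(G_i,dB/10)
  Stage 1: F_1 = 10^(4.59/10) = 2.877, G_1 = 10^(−4.59/10) = 0.3475
  Stage 2: F_2 = 10^(1.11/10) = 1.291, G_2 = 10^(12.2/10) = 16.60
  Stage 3: F_3 = 10^(2.86/10) = 1.932, G_3 = 10^(14.2/10) = 26.30
Friis cascade:
  F = 2.877 + (1.291 − 1)/0.3475 + (1.932 − 1)/5.768 = 3.877
NF = 10 log₁₀(3.877) = 5.88 dB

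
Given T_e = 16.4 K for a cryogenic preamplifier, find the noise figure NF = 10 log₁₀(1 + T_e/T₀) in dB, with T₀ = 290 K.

0.239 dB

F = 1 + T_e/T₀ = 1 + 16.4/290 = 1.05655
NF = 10 log₁₀(1.05655) = 0.239 dB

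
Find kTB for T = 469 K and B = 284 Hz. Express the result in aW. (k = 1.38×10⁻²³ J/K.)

1.84 aW

P_n = kTB = 1.38×10⁻²³ × 469 × 2.84×10² = 1.84×10⁻¹⁸ W = 1.84 aW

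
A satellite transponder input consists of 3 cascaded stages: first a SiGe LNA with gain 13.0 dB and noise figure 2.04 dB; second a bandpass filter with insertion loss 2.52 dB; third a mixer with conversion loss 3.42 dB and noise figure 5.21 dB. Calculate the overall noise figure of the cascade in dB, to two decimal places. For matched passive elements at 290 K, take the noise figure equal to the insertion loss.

2.66 dB

Convert to linear (a loss of L dB is a gain of −L dB): F_i = 10^(NF_i/10), G_i = 10^(G_i,dB/10)
  Stage 1: F_1 = 10^(2.04/10) = 1.600, G_1 = 10^(13.0/10) = 19.95
  Stage 2: F_2 = 10^(2.52/10) = 1.786, G_2 = 10^(−2.52/10) = 0.5598
  Stage 3: F_3 = 10^(5.21/10) = 3.319, G_3 = 10^(−3.42/10) = 0.4550
Friis cascade:
  F = 1.600 + (1.786 − 1)/19.95 + (3.319 − 1)/11.17 = 1.847
NF = 10 log₁₀(1.847) = 2.66 dB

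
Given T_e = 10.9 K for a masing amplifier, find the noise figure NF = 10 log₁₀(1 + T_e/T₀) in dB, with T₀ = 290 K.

F = 1 + T_e/T₀ = 1 + 10.9/290 = 1.03759
NF = 10 log₁₀(1.03759) = 0.160 dB

0.160 dB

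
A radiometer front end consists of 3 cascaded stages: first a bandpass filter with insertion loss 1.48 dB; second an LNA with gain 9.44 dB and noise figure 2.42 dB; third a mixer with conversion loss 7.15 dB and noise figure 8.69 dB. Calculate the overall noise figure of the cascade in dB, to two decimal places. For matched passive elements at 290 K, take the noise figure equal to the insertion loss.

5.41 dB

Convert to linear (a loss of L dB is a gain of −L dB): F_i = 10^(NF_i/10), G_i = 10^(G_i,dB/10)
  Stage 1: F_1 = 10^(1.48/10) = 1.406, G_1 = 10^(−1.48/10) = 0.7112
  Stage 2: F_2 = 10^(2.42/10) = 1.746, G_2 = 10^(9.44/10) = 8.790
  Stage 3: F_3 = 10^(8.69/10) = 7.396, G_3 = 10^(−7.15/10) = 0.1928
Friis cascade:
  F = 1.406 + (1.746 − 1)/0.7112 + (7.396 − 1)/6.252 = 3.478
NF = 10 log₁₀(3.478) = 5.41 dB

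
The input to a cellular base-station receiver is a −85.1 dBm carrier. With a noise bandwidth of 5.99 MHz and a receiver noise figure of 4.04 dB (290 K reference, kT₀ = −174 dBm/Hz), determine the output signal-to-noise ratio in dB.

17.1 dB

Noise floor: N = −174 + 10 log₁₀(B) + NF
10 log₁₀(5.99×10⁶) = 67.77 dB
N = −174 + 67.77 + 4.04 = −102.19 dBm
SNR = P_sig − N = −85.1 − (−102.19) = 17.09 dB → 17.1 dB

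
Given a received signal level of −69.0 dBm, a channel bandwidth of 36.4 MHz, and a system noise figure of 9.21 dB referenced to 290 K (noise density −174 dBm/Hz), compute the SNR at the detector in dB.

20.2 dB

Noise floor: N = −174 + 10 log₁₀(B) + NF
10 log₁₀(3.64×10⁷) = 75.61 dB
N = −174 + 75.61 + 9.21 = −89.18 dBm
SNR = P_sig − N = −69.0 − (−89.18) = 20.18 dB → 20.2 dB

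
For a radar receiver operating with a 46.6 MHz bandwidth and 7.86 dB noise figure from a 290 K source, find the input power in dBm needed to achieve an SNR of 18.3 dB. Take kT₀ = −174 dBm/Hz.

Sensitivity = −174 + 10 log₁₀(B) + NF + SNR_min
= −174 + 76.68 + 7.86 + 18.3
= −71.16 dBm → −71.2 dBm

−71.2 dBm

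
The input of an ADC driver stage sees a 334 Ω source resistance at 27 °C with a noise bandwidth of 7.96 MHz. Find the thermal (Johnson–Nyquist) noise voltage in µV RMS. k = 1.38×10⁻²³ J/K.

T = 27 °C + 273.15 = 300.15 K
V_n = √(4kTRB)
4kTRB = 4 × 1.38×10⁻²³ × 300.15 × 3.34×10² × 7.96×10⁶ = 4.40×10⁻¹¹ V²
V_n = √(4.40×10⁻¹¹) = 6.64×10⁻⁶ V = 6.64 µV

6.64 µV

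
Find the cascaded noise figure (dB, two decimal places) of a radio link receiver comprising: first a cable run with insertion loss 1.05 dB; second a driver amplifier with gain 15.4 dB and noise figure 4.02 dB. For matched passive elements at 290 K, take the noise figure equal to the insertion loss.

Convert to linear (a loss of L dB is a gain of −L dB): F_i = 10^(NF_i/10), G_i = 10^(G_i,dB/10)
  Stage 1: F_1 = 10^(1.05/10) = 1.274, G_1 = 10^(−1.05/10) = 0.7852
  Stage 2: F_2 = 10^(4.02/10) = 2.523, G_2 = 10^(15.4/10) = 34.67
Friis cascade:
  F = 1.274 + (2.523 − 1)/0.7852 = 3.214
NF = 10 log₁₀(3.214) = 5.07 dB

5.07 dB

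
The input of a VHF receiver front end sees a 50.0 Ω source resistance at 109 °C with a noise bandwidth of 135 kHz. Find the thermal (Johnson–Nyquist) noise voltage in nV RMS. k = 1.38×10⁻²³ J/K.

377 nV

T = 109 °C + 273.15 = 382.15 K
V_n = √(4kTRB)
4kTRB = 4 × 1.38×10⁻²³ × 382.15 × 5.00×10¹ × 1.35×10⁵ = 1.42×10⁻¹³ V²
V_n = √(1.42×10⁻¹³) = 3.77×10⁻⁷ V = 377 nV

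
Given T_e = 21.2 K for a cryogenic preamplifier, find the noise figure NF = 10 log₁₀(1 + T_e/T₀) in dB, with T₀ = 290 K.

F = 1 + T_e/T₀ = 1 + 21.2/290 = 1.0731
NF = 10 log₁₀(1.0731) = 0.306 dB

0.306 dB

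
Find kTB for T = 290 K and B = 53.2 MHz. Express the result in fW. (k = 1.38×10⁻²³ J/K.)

213 fW

P_n = kTB = 1.38×10⁻²³ × 290 × 5.32×10⁷ = 2.13×10⁻¹³ W = 213 fW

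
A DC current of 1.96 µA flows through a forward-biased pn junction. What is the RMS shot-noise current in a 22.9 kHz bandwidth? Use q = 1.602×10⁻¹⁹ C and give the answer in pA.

I_n = √(2qI·B)
2qI·B = 2 × 1.602×10⁻¹⁹ × 1.96×10⁻⁶ × 2.29×10⁴ = 1.44×10⁻²⁰ A²
I_n = √(1.44×10⁻²⁰) = 1.20×10⁻¹⁰ A = 120 pA

120 pA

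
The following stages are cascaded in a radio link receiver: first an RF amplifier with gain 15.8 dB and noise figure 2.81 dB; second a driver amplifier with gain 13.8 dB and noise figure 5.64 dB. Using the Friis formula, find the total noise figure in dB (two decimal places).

2.97 dB

Convert to linear (a loss of L dB is a gain of −L dB): F_i = 10^(NF_i/10), G_i = 10^(G_i,dB/10)
  Stage 1: F_1 = 10^(2.81/10) = 1.910, G_1 = 10^(15.8/10) = 38.02
  Stage 2: F_2 = 10^(5.64/10) = 3.664, G_2 = 10^(13.8/10) = 23.99
Friis cascade:
  F = 1.910 + (3.664 − 1)/38.02 = 1.980
NF = 10 log₁₀(1.980) = 2.97 dB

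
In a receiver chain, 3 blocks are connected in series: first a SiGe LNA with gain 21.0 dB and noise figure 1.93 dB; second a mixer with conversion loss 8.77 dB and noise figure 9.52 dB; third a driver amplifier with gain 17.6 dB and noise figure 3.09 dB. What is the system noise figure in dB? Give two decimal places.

2.27 dB

Convert to linear (a loss of L dB is a gain of −L dB): F_i = 10^(NF_i/10), G_i = 10^(G_i,dB/10)
  Stage 1: F_1 = 10^(1.93/10) = 1.560, G_1 = 10^(21.0/10) = 125.9
  Stage 2: F_2 = 10^(9.52/10) = 8.954, G_2 = 10^(−8.77/10) = 0.1327
  Stage 3: F_3 = 10^(3.09/10) = 2.037, G_3 = 10^(17.6/10) = 57.54
Friis cascade:
  F = 1.560 + (8.954 − 1)/125.9 + (2.037 − 1)/16.71 = 1.685
NF = 10 log₁₀(1.685) = 2.27 dB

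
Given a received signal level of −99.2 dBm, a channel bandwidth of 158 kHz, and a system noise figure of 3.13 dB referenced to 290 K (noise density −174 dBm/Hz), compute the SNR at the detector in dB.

Noise floor: N = −174 + 10 log₁₀(B) + NF
10 log₁₀(1.58×10⁵) = 51.99 dB
N = −174 + 51.99 + 3.13 = −118.88 dBm
SNR = P_sig − N = −99.2 − (−118.88) = 19.68 dB → 19.7 dB

19.7 dB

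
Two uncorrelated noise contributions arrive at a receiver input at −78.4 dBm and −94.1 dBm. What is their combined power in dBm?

−78.3 dBm

Convert to linear, add, convert back:
P₁ = 1.45×10⁻¹¹ W, P₂ = 3.89×10⁻¹³ W
P_tot = 1.48×10⁻¹¹ W → 10 log₁₀(P_tot / 10⁻³) = −78.3 dBm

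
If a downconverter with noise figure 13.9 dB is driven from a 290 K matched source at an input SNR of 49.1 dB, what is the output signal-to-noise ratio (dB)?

35.2 dB

By definition F = SNR_in/SNR_out, so in dB: SNR_out = SNR_in − NF
SNR_out = 49.1 − 13.9 = 35.2 dB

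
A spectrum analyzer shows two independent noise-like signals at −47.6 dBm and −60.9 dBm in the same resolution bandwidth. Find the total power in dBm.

Convert to linear, add, convert back:
P₁ = 1.74×10⁻⁸ W, P₂ = 8.13×10⁻¹⁰ W
P_tot = 1.82×10⁻⁸ W → 10 log₁₀(P_tot / 10⁻³) = −47.4 dBm

−47.4 dBm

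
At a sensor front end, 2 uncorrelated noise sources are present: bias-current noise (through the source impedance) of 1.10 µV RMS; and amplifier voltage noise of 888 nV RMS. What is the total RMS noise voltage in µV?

Uncorrelated sources add in power (mean-square): V_tot = √(ΣV_i²)
V_tot = √[(1.10×10⁻⁶)² + (8.88×10⁻⁷)²] = 1.41×10⁻⁶ V = 1.41 µV

1.41 µV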